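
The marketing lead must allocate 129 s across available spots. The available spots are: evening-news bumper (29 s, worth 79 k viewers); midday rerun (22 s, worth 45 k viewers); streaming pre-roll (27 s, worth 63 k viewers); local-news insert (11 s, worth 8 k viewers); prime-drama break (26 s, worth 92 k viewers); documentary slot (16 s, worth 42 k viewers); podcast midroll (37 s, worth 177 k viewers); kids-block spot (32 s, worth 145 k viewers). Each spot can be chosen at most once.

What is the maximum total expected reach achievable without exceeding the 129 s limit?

Best packing: evening-news bumper + prime-drama break + podcast midroll + kids-block spot — 124 s, 493 total.
Runner-up streaming pre-roll + prime-drama break + podcast midroll + kids-block spot tops out at 477.

493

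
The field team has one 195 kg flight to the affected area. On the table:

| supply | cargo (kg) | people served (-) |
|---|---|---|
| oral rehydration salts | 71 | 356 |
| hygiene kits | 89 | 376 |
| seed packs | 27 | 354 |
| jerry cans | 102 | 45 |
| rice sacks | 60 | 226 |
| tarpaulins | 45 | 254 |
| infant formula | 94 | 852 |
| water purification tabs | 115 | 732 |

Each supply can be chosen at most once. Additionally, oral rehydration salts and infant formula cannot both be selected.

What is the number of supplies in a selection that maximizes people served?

3

Best achievable people served is 1460.
One optimal bundle: seed packs + tarpaulins + infant formula (166 kg).
Every optimal selection uses 3 supplies.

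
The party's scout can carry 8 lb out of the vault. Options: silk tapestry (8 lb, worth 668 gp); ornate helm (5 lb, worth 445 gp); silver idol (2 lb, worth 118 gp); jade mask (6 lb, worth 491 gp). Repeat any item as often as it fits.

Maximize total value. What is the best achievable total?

668

Taking the top-ratio items first gives ornate helm + silver idol for 563 (7 lb).
Replace ornate helm and silver idol with silk tapestry: the trade gains 105 net, giving 668 at 8 lb.
No other feasible combination exceeds 668.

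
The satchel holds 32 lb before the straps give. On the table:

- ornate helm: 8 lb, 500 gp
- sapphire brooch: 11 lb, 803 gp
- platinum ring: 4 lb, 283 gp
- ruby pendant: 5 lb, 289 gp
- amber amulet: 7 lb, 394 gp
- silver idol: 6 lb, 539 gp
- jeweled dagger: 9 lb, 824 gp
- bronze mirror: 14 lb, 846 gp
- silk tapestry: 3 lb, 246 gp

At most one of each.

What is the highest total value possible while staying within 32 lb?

Ranking by ratio (value/lb): jeweled dagger 91.56, silver idol 89.83, silk tapestry 82.00.
Taking the top-ratio items first gives sapphire brooch + silver idol + jeweled dagger + silk tapestry for 2412 (29 lb).
Replace silk tapestry with ruby pendant: the trade gains 43 net, giving 2455 at 31 lb.

2455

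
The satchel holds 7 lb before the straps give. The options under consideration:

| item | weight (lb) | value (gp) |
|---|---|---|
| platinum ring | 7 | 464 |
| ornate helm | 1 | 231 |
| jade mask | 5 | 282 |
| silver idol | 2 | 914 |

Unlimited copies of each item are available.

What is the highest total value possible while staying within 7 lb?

2973

Best packing: ornate helm + 3×silver idol — 7 lb, 2973 total.
Every other selection either busts 7 lb or fails to beat 2973.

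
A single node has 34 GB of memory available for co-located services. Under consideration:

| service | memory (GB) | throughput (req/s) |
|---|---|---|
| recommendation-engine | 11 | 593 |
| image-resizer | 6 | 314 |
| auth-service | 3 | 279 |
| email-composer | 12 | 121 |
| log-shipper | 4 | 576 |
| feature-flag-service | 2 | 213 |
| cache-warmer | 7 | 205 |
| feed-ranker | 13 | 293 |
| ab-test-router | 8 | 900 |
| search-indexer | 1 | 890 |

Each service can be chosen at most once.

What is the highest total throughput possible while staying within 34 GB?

3552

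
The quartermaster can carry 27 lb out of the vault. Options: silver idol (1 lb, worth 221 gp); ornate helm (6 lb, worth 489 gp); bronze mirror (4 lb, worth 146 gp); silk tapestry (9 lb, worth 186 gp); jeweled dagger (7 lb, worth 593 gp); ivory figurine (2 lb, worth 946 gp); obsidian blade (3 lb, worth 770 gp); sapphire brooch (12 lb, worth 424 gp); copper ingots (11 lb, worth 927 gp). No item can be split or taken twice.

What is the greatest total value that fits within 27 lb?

3499

The ratio heuristic lands on silver idol + jeweled dagger + ivory figurine + obsidian blade + copper ingots (3457) but leaves 3 lb idle.
Replace jeweled dagger with ornate helm + bronze mirror: the trade gains 42 net, giving 3499 at 27 lb.
The closest alternative, silver idol + jeweled dagger + ivory figurine + obsidian blade + copper ingots, reaches only 3457.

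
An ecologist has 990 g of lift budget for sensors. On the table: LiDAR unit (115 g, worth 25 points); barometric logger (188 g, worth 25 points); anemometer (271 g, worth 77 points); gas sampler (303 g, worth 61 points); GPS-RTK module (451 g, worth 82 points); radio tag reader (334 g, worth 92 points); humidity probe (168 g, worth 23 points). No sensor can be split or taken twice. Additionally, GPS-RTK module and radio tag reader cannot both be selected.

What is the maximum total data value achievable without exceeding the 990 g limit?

230

A density-first pass picks LiDAR unit + anemometer + radio tag reader + humidity probe — 217 at 888 g.
Dropping LiDAR unit and humidity probe frees 283 g; slotting in gas sampler (303 g) lifts the total to 230 at 908 g.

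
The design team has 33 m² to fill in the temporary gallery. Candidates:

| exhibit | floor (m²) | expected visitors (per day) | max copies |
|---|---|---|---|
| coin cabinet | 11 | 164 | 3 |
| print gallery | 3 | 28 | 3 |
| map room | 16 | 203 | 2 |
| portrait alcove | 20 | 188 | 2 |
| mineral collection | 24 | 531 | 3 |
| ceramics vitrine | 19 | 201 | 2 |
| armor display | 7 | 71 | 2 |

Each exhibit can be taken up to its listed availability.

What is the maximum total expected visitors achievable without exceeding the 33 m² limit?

Taking the top-ratio exhibits first gives mineral collection + armor display for 602 (31 m²).
Dropping armor display frees 7 m²; slotting in 3×print gallery (9 m²) lifts the total to 615 at 33 m².
Every other selection either busts 33 m² or exceeds an availability limit or fails to beat 615.

615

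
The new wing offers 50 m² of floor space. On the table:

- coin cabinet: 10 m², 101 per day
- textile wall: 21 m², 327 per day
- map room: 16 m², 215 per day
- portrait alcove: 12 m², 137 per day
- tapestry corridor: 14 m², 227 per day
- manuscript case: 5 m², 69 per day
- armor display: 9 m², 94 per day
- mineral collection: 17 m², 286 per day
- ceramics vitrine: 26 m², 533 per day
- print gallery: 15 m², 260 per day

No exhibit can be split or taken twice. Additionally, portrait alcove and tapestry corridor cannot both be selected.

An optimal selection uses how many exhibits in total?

3

The maximum expected visitors within 50 m² is 888.
One optimal bundle: manuscript case + mineral collection + ceramics vitrine (48 m²).
All optima have 3 exhibits.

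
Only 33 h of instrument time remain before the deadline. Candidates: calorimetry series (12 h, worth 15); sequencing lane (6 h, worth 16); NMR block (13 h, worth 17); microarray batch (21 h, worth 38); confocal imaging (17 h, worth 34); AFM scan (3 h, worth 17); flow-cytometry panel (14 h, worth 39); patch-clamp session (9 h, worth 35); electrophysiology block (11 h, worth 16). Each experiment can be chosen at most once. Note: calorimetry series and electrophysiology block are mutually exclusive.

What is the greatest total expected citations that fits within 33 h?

Sequencing lane + AFM scan + flow-cytometry panel + patch-clamp session uses 32 of the 33 h and totals 107.
An exhaustive check of the 512 subsets confirms 107.

107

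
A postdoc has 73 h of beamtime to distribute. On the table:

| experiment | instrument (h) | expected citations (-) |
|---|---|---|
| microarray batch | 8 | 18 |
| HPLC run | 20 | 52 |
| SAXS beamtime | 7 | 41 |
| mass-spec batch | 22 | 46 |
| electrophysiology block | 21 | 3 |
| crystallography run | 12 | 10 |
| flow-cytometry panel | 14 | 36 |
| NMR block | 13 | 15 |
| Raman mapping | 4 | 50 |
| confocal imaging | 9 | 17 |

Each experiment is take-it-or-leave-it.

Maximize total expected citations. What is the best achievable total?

225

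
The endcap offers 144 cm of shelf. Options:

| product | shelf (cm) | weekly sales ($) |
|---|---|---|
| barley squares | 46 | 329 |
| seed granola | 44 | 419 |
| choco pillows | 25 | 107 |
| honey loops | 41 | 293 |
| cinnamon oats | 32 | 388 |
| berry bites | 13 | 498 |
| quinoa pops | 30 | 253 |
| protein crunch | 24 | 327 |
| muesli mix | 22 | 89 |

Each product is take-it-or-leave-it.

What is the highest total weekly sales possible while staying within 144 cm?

Density check — berry bites 38.31, protein crunch 13.62, cinnamon oats 12.12 are the best per cm.
Seed granola + cinnamon oats + berry bites + quinoa pops + protein crunch uses 143 of the 144 cm and totals 1885.

1885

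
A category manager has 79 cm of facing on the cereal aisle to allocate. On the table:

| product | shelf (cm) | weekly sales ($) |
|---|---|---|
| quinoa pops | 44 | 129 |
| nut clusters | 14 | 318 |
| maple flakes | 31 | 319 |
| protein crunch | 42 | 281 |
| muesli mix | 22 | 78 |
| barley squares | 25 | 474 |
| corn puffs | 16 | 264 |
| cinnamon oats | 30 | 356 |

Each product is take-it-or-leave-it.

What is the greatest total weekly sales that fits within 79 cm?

1148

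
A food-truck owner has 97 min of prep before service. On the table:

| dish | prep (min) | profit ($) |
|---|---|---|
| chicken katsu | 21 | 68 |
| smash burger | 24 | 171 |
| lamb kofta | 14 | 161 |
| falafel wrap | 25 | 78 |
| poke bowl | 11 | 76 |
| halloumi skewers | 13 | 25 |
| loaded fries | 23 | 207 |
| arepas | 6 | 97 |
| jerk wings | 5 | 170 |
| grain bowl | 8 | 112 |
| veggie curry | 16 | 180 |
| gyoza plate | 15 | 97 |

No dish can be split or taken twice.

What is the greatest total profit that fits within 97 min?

Ranking by ratio (profit/min): jerk wings 34.00, arepas 16.17, grain bowl 14.00.
Best packing: smash burger + lamb kofta + loaded fries + arepas + jerk wings + grain bowl + veggie curry — 96 min, 1098 total.

1098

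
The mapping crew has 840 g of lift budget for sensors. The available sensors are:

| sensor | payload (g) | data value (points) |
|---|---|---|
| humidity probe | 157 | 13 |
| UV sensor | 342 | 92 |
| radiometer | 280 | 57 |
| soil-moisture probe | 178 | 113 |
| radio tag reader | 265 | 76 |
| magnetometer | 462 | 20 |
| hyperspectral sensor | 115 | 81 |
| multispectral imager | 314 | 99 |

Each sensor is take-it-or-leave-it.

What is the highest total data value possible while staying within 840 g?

327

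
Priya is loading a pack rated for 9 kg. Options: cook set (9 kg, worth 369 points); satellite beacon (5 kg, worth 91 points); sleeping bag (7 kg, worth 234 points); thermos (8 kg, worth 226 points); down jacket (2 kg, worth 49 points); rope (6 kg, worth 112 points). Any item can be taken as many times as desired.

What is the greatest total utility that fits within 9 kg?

369

Density check — cook set 41.00, sleeping bag 33.43, thermos 28.25, down jacket 24.50 are the best per kg.
Best packing: cook set — 9 kg, 369 total.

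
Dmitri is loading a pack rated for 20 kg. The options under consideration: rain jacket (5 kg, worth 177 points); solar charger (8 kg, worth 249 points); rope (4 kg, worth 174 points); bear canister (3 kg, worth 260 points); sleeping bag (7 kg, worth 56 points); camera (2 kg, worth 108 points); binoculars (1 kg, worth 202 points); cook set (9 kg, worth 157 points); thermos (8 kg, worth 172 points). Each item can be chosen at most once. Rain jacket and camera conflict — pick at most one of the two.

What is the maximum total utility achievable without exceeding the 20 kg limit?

Best packing: solar charger + rope + bear canister + camera + binoculars — 18 kg, 993 total.
Nothing else feasible within 20 kg beats 993.

993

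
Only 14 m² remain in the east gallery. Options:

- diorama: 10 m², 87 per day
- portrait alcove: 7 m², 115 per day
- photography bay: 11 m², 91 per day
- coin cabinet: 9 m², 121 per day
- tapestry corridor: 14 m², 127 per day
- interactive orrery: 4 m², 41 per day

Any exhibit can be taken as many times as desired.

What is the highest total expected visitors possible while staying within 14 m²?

230

Density check — portrait alcove 16.43, coin cabinet 13.44, interactive orrery 10.25, tapestry corridor 9.07 are the best per m².
Best packing: 2×portrait alcove — 14 m², 230 total.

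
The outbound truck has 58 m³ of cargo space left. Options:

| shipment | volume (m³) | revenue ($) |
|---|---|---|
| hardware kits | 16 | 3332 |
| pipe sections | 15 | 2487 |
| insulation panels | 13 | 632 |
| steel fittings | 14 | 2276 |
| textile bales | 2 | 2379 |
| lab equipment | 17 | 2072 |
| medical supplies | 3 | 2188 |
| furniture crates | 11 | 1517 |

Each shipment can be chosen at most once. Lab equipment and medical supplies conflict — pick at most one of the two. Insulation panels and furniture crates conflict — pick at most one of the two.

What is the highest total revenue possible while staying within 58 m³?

By revenue per m³: textile bales 1189.50, medical supplies 729.33, hardware kits 208.25 lead.
Taking hardware kits + pipe sections + steel fittings + textile bales + medical supplies: 50 m³ used, 12662 in revenue.
Runner-up hardware kits + pipe sections + steel fittings + textile bales + furniture crates tops out at 11991.

12662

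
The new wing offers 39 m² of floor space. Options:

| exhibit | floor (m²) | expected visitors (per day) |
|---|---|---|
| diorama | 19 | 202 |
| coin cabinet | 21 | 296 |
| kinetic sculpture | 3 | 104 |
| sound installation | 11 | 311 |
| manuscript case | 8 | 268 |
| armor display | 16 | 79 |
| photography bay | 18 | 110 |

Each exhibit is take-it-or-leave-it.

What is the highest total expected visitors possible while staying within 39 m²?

The ratio heuristic lands on kinetic sculpture + sound installation + manuscript case + armor display (762) but leaves 1 m² idle.
Replace kinetic sculpture and armor display with diorama: the trade gains 19 net, giving 781 at 38 m².
Next best is kinetic sculpture + sound installation + manuscript case + armor display at 762 (38 m²) — short by 19.

781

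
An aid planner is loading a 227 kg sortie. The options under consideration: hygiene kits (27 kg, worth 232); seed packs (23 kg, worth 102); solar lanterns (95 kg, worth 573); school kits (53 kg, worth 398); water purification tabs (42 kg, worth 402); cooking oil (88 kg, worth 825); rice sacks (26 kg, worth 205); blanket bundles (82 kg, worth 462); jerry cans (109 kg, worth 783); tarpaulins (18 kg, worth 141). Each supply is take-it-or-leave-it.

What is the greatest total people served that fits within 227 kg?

1971

Filling by ratio: hygiene kits + seed packs + water purification tabs + cooking oil + rice sacks + tarpaulins for 1907, with 3 kg left unused.
Replace hygiene kits and seed packs with school kits: the trade gains 64 net, giving 1971 at 227 kg.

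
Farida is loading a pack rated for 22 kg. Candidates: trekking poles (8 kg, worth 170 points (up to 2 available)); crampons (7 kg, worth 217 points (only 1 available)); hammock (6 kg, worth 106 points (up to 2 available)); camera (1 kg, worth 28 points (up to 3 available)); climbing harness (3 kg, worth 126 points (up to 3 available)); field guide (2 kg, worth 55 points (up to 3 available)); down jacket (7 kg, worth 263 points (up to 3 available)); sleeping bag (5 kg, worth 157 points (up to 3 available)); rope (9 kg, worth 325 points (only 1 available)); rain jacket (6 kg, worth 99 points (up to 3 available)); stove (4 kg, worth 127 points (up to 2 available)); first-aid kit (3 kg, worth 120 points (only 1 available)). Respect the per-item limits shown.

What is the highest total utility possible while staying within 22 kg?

Density check — climbing harness 42.00, first-aid kit 40.00, down jacket 37.57 are the best per kg.
Taking the top-ratio items first gives 3×camera + 3×climbing harness + down jacket + first-aid kit for 845 (22 kg).
The 9 kg tied up in 2×camera and down jacket is better spent on rope — total rises to 851 (22 kg).

851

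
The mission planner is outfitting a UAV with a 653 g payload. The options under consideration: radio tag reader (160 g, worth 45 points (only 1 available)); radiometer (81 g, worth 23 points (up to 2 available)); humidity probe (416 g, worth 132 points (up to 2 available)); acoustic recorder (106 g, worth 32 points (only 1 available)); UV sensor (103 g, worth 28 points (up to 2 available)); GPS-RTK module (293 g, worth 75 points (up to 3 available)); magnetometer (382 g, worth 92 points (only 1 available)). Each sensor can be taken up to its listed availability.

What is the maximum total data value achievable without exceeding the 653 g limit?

192

The ratio heuristic lands on radiometer + humidity probe + acoustic recorder (187) but leaves 50 g idle.
Replace radiometer with UV sensor: the trade gains 5 net, giving 192 at 625 g.
The spare 28 g is too small for any remaining sensor, and no exchange beats 192.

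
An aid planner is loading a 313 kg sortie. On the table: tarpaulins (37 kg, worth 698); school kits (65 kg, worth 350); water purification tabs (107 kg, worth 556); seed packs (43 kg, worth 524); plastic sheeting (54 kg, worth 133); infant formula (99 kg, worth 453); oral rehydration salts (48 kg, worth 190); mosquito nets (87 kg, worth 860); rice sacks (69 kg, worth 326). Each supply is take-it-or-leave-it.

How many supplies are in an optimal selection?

5

Optimal total is 2758.
tarpaulins + school kits + seed packs + mosquito nets + rice sacks hits 2758 at 301 kg.
Every optimal selection uses 5 supplies.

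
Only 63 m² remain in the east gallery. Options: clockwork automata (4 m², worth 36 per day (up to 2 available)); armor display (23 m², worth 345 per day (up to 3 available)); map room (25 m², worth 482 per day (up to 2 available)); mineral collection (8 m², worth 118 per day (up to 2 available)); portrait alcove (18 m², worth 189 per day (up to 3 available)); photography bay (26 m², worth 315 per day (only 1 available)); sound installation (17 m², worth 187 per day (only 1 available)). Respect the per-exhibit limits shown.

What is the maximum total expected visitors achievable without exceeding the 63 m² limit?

1118

The ratio ordering already packs tightly: clockwork automata + 2×map room + mineral collection, 62 m², 1118.
That's the maximum — no swap from here does better than 1118.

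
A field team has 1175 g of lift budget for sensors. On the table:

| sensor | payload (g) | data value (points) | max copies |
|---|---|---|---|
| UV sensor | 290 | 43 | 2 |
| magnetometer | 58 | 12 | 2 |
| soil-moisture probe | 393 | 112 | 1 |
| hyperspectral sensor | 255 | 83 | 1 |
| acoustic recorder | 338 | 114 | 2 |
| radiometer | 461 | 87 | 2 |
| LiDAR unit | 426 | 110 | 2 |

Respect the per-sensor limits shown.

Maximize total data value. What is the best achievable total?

Greedy by ratio would take 2×magnetometer + hyperspectral sensor + 2×acoustic recorder: 1047 g used, total 335.
The 313 g tied up in magnetometer and hyperspectral sensor is better spent on soil-moisture probe — total rises to 352 (1127 g).

352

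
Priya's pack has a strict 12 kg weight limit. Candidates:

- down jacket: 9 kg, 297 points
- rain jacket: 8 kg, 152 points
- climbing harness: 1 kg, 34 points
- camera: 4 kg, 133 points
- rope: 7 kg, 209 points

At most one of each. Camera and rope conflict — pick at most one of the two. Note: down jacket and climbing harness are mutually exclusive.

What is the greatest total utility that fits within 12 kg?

Ranking by ratio (utility/kg): climbing harness 34.00, camera 33.25, down jacket 33.00, rope 29.86.
Best packing: down jacket — 9 kg, 297 total.
Runner-up rain jacket + camera tops out at 285.

297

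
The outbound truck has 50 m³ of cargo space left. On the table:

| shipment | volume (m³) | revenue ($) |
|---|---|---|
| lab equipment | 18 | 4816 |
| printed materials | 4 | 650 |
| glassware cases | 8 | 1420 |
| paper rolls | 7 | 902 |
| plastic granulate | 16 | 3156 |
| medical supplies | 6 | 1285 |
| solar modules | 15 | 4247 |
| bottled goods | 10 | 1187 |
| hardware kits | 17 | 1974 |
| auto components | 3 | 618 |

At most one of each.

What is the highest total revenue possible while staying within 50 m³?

Lab equipment + glassware cases + medical supplies + solar modules + auto components uses 50 of the 50 m³ and totals 12386.
No other feasible combination exceeds 12386.

12386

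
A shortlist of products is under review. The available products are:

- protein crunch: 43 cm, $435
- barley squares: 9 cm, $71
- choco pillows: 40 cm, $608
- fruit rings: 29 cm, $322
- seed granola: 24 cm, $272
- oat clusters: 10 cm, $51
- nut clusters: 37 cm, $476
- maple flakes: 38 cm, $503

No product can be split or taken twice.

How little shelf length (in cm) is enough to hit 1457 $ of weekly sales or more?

Minimise cm subject to total weekly sales ≥ 1457.
barley squares + choco pillows + fruit rings + nut clusters: 1477 weekly sales at 115 cm.
Below 115 cm the best achievable stays under 1457.

115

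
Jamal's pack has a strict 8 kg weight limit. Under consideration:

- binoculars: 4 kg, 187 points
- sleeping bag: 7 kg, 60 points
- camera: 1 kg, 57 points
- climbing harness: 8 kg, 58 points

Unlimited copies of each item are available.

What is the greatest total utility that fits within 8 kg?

456

Ranking by ratio (utility/kg): camera 57.00, binoculars 46.75, sleeping bag 8.57.
Best packing: 8×camera — 8 kg, 456 total.
Every other selection either busts 8 kg or fails to beat 456.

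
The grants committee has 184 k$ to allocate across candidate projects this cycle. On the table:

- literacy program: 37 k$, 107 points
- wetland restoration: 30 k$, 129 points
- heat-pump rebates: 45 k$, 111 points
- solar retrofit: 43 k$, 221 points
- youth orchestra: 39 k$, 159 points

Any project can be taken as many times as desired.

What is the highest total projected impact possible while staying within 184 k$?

Best packing: 4×solar retrofit — 172 k$, 884 total.
The spare 12 k$ is too small for any remaining project, and no exchange beats 884.

884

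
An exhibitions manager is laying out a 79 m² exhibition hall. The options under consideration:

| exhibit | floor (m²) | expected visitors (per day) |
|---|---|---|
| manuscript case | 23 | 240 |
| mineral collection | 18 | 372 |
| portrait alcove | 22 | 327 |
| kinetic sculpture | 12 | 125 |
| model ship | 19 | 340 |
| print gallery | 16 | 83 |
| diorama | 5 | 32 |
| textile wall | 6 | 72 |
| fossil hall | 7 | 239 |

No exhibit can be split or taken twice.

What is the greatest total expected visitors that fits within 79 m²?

1403

By expected visitors per m²: fossil hall 34.14, mineral collection 20.67, model ship 17.89 lead.
A density-first pass picks mineral collection + portrait alcove + model ship + diorama + textile wall + fossil hall — 1382 at 77 m².
Replace diorama and textile wall with kinetic sculpture: the trade gains 21 net, giving 1403 at 78 m².
An exhaustive check of the 512 subsets confirms 1403.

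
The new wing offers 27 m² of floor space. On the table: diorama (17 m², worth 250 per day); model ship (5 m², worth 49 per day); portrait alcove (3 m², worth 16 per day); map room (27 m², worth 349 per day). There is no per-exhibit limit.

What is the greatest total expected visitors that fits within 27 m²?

Taking the top-ratio exhibits first gives diorama + 2×model ship for 348 (27 m²).
Dropping diorama and 2×model ship frees 27 m²; slotting in map room (27 m²) lifts the total to 349 at 27 m².
That's the maximum — no swap from here does better than 349.

349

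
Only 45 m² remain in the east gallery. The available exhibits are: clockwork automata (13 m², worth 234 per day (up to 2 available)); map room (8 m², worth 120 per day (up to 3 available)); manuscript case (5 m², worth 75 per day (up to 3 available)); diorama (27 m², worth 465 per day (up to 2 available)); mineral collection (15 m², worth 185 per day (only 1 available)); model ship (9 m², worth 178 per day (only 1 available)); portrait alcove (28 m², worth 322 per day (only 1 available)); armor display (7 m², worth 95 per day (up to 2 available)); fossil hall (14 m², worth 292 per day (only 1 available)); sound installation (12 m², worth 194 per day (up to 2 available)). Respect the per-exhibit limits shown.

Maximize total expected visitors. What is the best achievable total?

835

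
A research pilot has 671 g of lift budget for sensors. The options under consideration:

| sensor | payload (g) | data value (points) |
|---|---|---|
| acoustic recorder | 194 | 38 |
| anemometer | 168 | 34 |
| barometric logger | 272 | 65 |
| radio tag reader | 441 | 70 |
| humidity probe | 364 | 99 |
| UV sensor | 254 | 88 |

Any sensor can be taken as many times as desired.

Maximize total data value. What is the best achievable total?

187

Greedy by ratio would take 2×UV sensor: 508 g used, total 176.
The 254 g tied up in UV sensor is better spent on humidity probe — total rises to 187 (618 g).
Every other selection either busts 671 g or fails to beat 187.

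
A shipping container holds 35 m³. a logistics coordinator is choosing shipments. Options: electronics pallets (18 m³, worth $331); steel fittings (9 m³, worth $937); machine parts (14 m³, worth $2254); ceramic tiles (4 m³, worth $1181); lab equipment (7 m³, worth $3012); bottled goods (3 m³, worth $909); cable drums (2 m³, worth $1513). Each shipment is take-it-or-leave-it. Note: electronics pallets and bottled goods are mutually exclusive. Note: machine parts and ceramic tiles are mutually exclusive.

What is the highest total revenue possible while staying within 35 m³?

8625

Steel fittings + machine parts + lab equipment + bottled goods + cable drums uses 35 of the 35 m³ and totals 8625.
Runner-up steel fittings + machine parts + lab equipment + cable drums tops out at 7716.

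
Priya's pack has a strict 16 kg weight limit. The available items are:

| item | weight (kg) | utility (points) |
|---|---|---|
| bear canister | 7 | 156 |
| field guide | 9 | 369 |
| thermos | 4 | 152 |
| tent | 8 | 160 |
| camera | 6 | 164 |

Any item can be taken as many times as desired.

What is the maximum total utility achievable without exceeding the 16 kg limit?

608

Filling by ratio: field guide + thermos for 521, with 3 kg left unused.
Dropping field guide frees 9 kg; slotting in 3×thermos (12 kg) lifts the total to 608 at 16 kg.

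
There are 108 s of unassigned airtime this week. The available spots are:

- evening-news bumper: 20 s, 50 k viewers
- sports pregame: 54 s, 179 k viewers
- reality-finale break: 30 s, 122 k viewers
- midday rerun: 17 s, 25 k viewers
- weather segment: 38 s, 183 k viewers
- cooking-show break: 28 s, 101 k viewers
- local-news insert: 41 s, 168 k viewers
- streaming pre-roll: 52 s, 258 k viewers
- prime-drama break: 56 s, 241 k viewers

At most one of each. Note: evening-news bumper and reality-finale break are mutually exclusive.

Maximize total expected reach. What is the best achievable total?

499

By expected reach per s: streaming pre-roll 4.96, weather segment 4.82, prime-drama break 4.30 lead.
The ratio heuristic lands on midday rerun + weather segment + streaming pre-roll (466) but leaves 1 s idle.
Replace midday rerun and weather segment with prime-drama break: the trade gains 33 net, giving 499 at 108 s.
Every other selection either busts 108 s or breaks a pairing rule or fails to beat 499.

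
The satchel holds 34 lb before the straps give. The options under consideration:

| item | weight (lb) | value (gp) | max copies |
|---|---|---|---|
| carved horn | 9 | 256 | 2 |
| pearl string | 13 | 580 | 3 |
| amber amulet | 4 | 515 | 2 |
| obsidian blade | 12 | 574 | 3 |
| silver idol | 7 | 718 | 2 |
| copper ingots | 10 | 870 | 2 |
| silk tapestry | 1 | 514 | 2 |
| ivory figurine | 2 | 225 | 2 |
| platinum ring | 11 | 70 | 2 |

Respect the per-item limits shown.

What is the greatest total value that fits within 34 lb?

4364

Ranking by ratio (value/lb): silk tapestry 514.00, amber amulet 128.75, ivory figurine 112.50, silver idol 102.57.
The ratio heuristic lands on 2×amber amulet + 2×silver idol + 2×silk tapestry + 2×ivory figurine (3944) but leaves 6 lb idle.
Dropping 2×ivory figurine frees 4 lb; slotting in copper ingots (10 lb) lifts the total to 4364 at 34 lb.
Nothing else within 34 lb beats 4364.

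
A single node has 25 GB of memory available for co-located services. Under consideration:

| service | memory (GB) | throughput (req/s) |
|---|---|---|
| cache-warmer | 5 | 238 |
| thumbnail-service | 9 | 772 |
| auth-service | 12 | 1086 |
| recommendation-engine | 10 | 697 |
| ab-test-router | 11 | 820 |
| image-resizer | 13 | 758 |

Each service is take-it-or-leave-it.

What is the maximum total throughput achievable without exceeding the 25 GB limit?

1906

Filling by ratio: thumbnail-service + auth-service for 1858, with 4 GB left unused.
Dropping thumbnail-service frees 9 GB; slotting in ab-test-router (11 GB) lifts the total to 1906 at 23 GB.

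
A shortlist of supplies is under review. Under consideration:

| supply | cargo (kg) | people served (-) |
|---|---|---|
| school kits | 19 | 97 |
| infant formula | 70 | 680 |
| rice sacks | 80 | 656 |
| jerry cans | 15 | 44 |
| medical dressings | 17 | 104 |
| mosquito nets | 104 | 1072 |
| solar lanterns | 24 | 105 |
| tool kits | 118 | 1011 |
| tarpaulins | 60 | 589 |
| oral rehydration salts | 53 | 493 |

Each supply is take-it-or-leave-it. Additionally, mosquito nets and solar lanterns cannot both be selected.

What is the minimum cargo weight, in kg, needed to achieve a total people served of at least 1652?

164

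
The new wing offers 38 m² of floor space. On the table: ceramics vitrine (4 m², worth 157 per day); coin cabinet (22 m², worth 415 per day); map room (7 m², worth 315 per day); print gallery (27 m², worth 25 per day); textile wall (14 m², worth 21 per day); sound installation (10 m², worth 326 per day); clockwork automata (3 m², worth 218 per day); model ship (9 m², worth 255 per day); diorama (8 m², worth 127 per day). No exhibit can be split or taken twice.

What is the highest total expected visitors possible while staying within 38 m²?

Ceramics vitrine + map room + sound installation + clockwork automata + model ship uses 33 of the 38 m² and totals 1271.
Runner-up map room + sound installation + clockwork automata + model ship + diorama tops out at 1241.

1271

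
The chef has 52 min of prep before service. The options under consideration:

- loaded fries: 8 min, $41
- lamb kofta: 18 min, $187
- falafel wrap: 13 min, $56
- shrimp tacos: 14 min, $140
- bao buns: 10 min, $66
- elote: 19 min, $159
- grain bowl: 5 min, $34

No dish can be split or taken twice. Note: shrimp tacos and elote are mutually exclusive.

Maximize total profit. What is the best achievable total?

446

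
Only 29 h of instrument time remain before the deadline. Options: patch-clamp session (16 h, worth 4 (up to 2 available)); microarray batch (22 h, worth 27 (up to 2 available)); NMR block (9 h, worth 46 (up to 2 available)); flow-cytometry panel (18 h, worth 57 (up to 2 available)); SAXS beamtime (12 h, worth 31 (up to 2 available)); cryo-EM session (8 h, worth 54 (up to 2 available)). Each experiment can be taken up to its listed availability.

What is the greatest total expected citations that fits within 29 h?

The ratio ordering already packs tightly: NMR block + 2×cryo-EM session, 25 h, 154.
Every other selection either busts 29 h or exceeds an availability limit or fails to beat 154.

154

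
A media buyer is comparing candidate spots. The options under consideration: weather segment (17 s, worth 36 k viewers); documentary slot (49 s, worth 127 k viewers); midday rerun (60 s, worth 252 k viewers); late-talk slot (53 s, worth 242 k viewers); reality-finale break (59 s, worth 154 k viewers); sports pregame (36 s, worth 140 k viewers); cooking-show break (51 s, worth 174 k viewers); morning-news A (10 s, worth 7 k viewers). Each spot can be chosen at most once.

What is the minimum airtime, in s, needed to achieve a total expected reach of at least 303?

87

Need the lightest bundle worth ≥ 303.
sports pregame + cooking-show break reaches 314 using 87 s.
Below 87 s the best achievable stays under 303.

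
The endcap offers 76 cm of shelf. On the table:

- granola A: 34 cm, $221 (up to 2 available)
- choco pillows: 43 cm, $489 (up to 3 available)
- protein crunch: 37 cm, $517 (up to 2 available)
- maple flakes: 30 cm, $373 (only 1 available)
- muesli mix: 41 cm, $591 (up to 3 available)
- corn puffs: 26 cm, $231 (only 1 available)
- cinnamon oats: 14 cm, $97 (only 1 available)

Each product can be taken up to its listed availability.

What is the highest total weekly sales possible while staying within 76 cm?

1034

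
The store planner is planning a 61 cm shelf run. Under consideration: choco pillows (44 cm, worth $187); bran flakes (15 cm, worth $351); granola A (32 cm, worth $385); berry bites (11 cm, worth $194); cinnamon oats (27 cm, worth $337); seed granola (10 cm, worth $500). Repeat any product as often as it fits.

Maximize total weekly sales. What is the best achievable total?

The ratio ordering already packs tightly: 6×seed granola, 60 cm, 3000.

3000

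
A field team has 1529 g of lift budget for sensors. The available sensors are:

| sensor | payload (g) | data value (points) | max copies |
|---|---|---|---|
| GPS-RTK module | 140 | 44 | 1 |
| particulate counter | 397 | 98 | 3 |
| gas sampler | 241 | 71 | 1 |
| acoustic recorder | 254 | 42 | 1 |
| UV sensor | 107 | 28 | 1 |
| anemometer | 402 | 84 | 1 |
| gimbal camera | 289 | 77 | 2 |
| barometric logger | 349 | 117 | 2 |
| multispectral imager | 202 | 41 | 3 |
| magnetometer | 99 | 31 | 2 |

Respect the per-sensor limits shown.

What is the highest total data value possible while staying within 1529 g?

Taking the top-ratio sensors first gives GPS-RTK module + gas sampler + UV sensor + 2×barometric logger + 2×magnetometer for 439 (1384 g).
Dropping gas sampler and UV sensor and magnetometer frees 447 g; slotting in 2×gimbal camera (578 g) lifts the total to 463 at 1515 g.

463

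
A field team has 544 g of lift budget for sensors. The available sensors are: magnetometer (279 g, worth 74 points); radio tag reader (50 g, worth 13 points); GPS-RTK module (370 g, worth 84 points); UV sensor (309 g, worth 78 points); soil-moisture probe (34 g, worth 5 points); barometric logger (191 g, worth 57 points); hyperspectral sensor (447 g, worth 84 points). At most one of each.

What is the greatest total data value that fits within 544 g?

Ranking by ratio (data value/g): barometric logger 0.30, magnetometer 0.27, radio tag reader 0.26.
Taking magnetometer + radio tag reader + barometric logger: 520 g used, 144 in data value.

144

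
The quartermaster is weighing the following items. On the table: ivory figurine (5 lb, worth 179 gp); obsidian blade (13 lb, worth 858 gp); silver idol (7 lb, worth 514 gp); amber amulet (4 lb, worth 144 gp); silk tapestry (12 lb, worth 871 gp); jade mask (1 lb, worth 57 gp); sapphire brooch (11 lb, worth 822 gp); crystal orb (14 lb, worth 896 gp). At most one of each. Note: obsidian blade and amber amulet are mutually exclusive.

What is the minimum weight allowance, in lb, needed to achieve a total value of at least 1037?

17

Minimise lb subject to total value ≥ 1037.
ivory figurine + silk tapestry reaches 1050 using 17 lb.
Below 17 lb the best achievable stays under 1037.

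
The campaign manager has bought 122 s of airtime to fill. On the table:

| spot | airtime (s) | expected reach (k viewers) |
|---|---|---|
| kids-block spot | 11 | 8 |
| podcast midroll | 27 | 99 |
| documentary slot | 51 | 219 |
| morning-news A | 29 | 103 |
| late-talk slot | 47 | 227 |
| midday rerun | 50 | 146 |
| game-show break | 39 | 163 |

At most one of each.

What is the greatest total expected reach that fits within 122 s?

493

Greedy by ratio would take kids-block spot + documentary slot + late-talk slot: 109 s used, total 454.
The 62 s tied up in kids-block spot and documentary slot is better spent on morning-news A + game-show break — total rises to 493 (115 s).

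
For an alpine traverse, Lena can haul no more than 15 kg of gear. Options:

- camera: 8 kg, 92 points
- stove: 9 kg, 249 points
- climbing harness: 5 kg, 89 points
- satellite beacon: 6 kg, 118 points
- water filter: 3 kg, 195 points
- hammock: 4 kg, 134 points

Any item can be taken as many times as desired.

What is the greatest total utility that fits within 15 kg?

The ratio ordering already packs tightly: 5×water filter, 15 kg, 975.
Nothing else within 15 kg beats 975.

975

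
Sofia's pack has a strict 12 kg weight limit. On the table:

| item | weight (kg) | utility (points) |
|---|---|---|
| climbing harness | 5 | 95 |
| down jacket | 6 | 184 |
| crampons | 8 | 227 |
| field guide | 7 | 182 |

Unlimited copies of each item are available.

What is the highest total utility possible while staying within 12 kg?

Best packing: 2×down jacket — 12 kg, 368 total.

368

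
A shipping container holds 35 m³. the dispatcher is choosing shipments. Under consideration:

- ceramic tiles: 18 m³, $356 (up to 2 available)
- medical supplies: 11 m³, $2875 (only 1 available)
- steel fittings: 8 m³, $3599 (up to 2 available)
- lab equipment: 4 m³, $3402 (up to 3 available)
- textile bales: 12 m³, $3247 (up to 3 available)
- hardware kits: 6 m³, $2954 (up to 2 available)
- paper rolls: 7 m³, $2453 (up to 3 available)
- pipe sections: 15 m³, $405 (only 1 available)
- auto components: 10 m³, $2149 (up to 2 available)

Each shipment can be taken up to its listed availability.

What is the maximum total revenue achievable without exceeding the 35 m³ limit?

20358

By revenue per m³: lab equipment 850.50, hardware kits 492.33, steel fittings 449.88, paper rolls 350.43 lead.
Greedy by ratio would take steel fittings + 3×lab equipment + 2×hardware kits: 32 m³ used, total 19713.
The 6 m³ tied up in hardware kits is better spent on steel fittings — total rises to 20358 (34 m³).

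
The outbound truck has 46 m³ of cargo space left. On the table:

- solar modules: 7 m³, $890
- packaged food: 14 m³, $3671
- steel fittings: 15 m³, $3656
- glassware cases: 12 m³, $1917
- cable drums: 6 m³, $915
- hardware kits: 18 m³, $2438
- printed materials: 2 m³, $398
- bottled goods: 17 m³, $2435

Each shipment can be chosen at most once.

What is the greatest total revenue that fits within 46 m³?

A density-first pass picks packaged food + steel fittings + glassware cases + printed materials — 9642 at 43 m³.
Replace glassware cases and printed materials with bottled goods: the trade gains 120 net, giving 9762 at 46 m³.
The closest alternative, packaged food + steel fittings + glassware cases + printed materials, reaches only 9642.

9762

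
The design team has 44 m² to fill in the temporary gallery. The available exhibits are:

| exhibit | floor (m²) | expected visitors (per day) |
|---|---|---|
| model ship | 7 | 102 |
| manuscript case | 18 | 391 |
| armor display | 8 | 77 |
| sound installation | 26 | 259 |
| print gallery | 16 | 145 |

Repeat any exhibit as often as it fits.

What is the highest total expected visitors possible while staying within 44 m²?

Density check — manuscript case 21.72, model ship 14.57, sound installation 9.96, armor display 9.62 are the best per m².
Best packing: model ship + 2×manuscript case — 43 m², 884 total.

884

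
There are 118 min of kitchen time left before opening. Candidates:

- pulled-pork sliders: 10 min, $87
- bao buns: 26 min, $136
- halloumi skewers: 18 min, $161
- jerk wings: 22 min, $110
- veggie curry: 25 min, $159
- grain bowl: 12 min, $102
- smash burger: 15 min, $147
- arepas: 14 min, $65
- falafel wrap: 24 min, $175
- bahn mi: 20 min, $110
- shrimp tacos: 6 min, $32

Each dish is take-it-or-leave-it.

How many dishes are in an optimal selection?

7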